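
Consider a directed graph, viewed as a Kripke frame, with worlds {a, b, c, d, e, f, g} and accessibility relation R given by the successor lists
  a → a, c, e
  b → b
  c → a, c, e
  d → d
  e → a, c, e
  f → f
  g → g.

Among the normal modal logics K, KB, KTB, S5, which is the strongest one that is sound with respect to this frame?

S5

Symmetric (axiom B): yes — every pair in R has its reverse in R.
Reflexive (axiom T): yes — every world is R-related to itself.
Euclidean (axiom 5): yes — any two successors of a common world are R-related.
So F validates K, KB, KTB, S5. The strongest is S5.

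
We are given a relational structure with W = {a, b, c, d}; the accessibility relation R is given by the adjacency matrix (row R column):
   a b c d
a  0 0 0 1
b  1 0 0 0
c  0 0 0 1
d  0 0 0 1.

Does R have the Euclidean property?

No

Euclidean: no — b R a and b R a, but not a R a.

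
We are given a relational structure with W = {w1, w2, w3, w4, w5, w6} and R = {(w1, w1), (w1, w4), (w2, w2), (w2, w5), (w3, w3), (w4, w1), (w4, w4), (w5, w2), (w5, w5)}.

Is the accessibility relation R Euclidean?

Euclidean: yes — any two successors of a common world are R-related.

Yes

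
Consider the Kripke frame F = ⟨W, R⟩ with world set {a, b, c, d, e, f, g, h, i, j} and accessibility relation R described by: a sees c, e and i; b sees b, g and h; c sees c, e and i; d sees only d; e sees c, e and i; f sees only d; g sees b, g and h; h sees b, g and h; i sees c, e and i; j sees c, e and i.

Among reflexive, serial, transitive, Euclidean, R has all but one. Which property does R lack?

reflexive

Reflexive: no — a is not related to itself.
Serial: yes — every world has a successor (e.g. a R c).
Transitive: yes — every two-step R-path is closed by a direct edge.
Euclidean: yes — any two successors of a common world are R-related.
Only reflexive fails.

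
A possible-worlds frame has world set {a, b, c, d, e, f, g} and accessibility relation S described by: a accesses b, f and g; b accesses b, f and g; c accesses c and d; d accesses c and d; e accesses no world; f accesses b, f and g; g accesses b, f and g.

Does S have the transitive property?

Transitive: yes — every two-step S-path is closed by a direct edge.

Yes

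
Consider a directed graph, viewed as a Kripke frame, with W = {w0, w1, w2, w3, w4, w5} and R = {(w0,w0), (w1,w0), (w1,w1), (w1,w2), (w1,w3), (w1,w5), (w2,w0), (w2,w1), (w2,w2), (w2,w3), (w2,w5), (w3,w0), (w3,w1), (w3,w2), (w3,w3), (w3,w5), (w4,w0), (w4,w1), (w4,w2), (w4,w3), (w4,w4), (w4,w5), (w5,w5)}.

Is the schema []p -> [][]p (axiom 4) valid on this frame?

Yes

Axiom 4 corresponds to the accessibility relation being transitive.
Transitive: yes — every two-step R-path is closed by a direct edge.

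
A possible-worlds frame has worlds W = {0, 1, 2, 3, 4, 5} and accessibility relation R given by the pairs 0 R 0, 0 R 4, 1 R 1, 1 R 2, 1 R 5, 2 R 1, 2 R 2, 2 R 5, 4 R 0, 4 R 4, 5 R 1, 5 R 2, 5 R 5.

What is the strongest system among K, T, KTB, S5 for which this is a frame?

Reflexive (axiom T): no — 3 is not related to itself.
Symmetric (axiom B): yes — every pair in R has its reverse in R.
Euclidean (axiom 5): yes — any two successors of a common world are R-related.
So F validates K; T would additionally require R to be reflexive. The strongest is K.

K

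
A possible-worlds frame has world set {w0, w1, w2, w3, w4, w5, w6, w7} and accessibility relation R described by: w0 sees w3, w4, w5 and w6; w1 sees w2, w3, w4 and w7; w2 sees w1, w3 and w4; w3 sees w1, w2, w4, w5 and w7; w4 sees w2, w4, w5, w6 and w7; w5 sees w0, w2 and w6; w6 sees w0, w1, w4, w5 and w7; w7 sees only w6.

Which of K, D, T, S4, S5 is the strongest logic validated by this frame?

Serial (axiom D): yes — every world has a successor (e.g. w0 R w3).
Reflexive (axiom T): no — w0 is not related to itself.
Transitive (axiom 4): no — w0 R w3 and w3 R w1, but not w0 R w1.
Euclidean (axiom 5): no — w0 R w3 and w0 R w6, but not w3 R w6.
So F validates K, D; T would additionally require R to be reflexive. The strongest is D.

D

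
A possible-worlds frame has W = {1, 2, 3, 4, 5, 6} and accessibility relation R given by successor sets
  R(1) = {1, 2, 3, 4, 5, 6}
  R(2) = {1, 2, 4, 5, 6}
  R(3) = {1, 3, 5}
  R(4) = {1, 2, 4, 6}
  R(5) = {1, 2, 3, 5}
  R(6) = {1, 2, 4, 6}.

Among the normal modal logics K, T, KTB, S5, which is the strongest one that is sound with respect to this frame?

KTB

Reflexive (axiom T): yes — every world is R-related to itself.
Symmetric (axiom B): yes — every pair in R has its reverse in R.
Euclidean (axiom 5): no — 1 R 2 and 1 R 3, but not 2 R 3.
So F validates K, T, KTB; S5 would additionally require R to be Euclidean. The strongest is KTB.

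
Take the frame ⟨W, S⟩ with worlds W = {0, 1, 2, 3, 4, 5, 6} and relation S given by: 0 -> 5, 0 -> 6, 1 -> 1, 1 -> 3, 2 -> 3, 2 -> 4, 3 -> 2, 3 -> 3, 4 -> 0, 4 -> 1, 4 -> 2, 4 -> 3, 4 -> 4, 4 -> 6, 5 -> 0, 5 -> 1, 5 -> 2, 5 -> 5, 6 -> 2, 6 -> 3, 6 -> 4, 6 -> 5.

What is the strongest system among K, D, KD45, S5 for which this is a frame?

Serial (axiom D): yes — every world has a successor (e.g. 0 S 5).
Euclidean (axiom 5): no — 0 S 5 and 0 S 6, but not 5 S 6.
Transitive (axiom 4): no — 0 S 5 and 5 S 1, but not 0 S 1.
Reflexive (axiom T): no — 0 is not related to itself.
So F validates K, D; KD45 would additionally require S to be Euclidean and transitive. The strongest is D.

D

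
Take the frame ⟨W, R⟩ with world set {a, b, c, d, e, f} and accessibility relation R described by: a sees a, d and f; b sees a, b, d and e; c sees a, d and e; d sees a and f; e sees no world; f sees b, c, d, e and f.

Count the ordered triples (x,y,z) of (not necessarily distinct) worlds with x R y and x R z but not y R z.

32

Enumerating: (a,d,d), (a,f,a), (b,a,b), (b,a,e), (b,d,b), (b,d,d), (b,d,e), (b,e,a), (b,e,b), (b,e,d), (b,e,e), (c,a,e), … and 20 more.
Total: 32.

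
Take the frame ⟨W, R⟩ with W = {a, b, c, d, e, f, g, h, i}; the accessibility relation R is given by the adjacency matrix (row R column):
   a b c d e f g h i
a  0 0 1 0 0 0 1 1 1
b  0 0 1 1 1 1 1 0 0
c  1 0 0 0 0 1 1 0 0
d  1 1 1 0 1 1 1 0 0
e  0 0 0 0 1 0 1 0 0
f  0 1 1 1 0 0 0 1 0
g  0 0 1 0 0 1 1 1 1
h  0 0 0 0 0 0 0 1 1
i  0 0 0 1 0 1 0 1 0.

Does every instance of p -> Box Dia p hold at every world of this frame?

No

Axiom B corresponds to the accessibility relation being symmetric.
Symmetric: no — a R g but not g R a.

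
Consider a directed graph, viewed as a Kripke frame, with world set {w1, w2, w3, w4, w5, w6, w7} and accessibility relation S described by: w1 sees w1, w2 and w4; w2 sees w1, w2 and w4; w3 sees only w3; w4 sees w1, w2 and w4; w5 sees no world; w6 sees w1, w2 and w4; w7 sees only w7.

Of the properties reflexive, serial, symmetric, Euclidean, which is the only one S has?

Euclidean

Reflexive: no — w5 is not related to itself.
Serial: no — w5 has no S-successor.
Symmetric: no — w6 S w1 but not w1 S w6.
Euclidean: yes — any two successors of a common world are S-related.
Only Euclidean holds.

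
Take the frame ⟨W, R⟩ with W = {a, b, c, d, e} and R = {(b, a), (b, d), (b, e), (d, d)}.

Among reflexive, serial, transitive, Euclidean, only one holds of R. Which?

Reflexive: no — a is not related to itself.
Serial: no — a has no R-successor.
Transitive: yes — every two-step R-path is closed by a direct edge.
Euclidean: no — b R a and b R d, but not a R d.
Only transitive holds.

transitive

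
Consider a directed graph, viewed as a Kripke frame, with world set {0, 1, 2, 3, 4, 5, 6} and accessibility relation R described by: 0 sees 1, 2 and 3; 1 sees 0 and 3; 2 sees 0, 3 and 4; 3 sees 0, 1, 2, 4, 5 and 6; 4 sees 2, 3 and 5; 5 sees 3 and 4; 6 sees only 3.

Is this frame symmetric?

Symmetric: yes — every pair in R has its reverse in R.

Yes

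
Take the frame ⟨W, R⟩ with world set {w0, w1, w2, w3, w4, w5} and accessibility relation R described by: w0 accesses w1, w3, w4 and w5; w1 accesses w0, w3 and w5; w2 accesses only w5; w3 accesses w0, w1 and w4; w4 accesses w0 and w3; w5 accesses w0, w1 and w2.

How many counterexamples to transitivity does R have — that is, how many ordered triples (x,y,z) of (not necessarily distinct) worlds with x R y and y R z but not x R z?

Enumerating: (w0,w1,w0), (w0,w3,w0), (w0,w4,w0), (w0,w5,w0), (w0,w5,w2), (w1,w0,w1), (w1,w0,w4), (w1,w3,w1), (w1,w3,w4), (w1,w5,w1), (w1,w5,w2), (w2,w5,w0), … and 18 more.
Total: 30.

30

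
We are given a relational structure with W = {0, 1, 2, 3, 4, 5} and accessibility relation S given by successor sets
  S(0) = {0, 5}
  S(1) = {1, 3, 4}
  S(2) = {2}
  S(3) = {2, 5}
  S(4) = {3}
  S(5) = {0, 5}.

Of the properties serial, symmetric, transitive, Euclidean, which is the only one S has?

serial

Serial: yes — every world has a successor (e.g. 0 S 0).
Symmetric: no — 1 S 3 but not 3 S 1.
Transitive: no — 1 S 3 and 3 S 2, but not 1 S 2.
Euclidean: no — 1 S 3 and 1 S 4, but not 3 S 4.
Only serial holds.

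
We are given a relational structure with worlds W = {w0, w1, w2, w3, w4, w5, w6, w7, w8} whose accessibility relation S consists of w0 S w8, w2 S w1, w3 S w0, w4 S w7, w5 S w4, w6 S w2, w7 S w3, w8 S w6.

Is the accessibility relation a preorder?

No

Reflexive: no — w0 is not related to itself.
Transitive: no — w0 S w8 and w8 S w6, but not w0 S w6.
So S is not a preorder.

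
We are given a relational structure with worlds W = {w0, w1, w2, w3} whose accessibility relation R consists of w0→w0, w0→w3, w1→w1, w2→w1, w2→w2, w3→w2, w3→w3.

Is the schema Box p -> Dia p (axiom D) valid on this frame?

By correspondence theory, D is valid on a frame iff R is serial.
Serial: yes — every world has a successor (e.g. w0 R w0).

Yes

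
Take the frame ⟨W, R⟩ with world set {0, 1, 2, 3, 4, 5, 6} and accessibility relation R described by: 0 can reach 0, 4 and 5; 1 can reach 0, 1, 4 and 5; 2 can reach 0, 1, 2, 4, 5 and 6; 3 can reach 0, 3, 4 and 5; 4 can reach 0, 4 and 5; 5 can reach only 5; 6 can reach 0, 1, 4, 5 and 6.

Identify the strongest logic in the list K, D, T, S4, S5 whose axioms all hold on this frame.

Serial (axiom D): yes — every world has a successor (e.g. 0 R 0).
Reflexive (axiom T): yes — every world is R-related to itself.
Transitive (axiom 4): yes — every two-step R-path is closed by a direct edge.
Euclidean (axiom 5): no — 0 R 5 and 0 R 4, but not 5 R 4.
So F validates K, D, T, S4; S5 would additionally require R to be Euclidean. The strongest is S4.

S4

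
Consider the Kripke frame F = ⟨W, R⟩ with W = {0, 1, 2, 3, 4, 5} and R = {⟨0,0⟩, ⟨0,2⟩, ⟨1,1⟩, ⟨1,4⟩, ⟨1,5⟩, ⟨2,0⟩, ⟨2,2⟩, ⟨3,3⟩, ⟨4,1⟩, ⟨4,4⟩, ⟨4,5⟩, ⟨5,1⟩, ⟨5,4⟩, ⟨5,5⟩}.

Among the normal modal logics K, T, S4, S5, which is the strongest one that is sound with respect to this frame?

S5

Reflexive (axiom T): yes — every world is R-related to itself.
Transitive (axiom 4): yes — every two-step R-path is closed by a direct edge.
Euclidean (axiom 5): yes — any two successors of a common world are R-related.
So F validates K, T, S4, S5. The strongest is S5.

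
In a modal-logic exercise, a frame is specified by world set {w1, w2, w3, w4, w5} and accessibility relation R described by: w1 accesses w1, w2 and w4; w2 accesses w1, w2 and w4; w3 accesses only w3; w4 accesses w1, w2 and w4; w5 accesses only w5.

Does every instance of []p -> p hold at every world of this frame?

By correspondence theory, T is valid on a frame iff R is reflexive.
Reflexive: yes — every world is R-related to itself.

Yes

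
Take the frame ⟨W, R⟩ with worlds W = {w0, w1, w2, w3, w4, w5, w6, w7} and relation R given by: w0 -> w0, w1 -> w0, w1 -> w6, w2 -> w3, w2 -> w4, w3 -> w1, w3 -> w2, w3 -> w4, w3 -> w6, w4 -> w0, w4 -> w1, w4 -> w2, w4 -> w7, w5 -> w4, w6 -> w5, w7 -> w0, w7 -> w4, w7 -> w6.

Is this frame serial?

Yes

Serial: yes — every world has a successor (e.g. w0 R w0).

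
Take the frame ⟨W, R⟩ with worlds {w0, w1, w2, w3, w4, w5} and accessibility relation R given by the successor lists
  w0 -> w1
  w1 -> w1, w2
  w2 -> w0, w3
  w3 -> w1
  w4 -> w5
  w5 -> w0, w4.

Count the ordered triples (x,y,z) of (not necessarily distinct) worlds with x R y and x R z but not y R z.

Enumerating: (w1,w2,w1), (w1,w2,w2), (w2,w0,w0), (w2,w0,w3), (w2,w3,w0), (w2,w3,w3), (w4,w5,w5), (w5,w0,w0), (w5,w0,w4), (w5,w4,w0), (w5,w4,w4).

11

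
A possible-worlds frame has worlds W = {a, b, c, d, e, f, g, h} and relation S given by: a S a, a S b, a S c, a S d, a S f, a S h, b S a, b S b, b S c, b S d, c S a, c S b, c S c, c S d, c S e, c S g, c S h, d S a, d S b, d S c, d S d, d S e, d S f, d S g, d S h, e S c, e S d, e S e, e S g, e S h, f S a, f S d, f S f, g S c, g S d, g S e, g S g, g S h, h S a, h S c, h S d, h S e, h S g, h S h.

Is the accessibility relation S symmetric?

Yes

Symmetric: yes — every pair in S has its reverse in S.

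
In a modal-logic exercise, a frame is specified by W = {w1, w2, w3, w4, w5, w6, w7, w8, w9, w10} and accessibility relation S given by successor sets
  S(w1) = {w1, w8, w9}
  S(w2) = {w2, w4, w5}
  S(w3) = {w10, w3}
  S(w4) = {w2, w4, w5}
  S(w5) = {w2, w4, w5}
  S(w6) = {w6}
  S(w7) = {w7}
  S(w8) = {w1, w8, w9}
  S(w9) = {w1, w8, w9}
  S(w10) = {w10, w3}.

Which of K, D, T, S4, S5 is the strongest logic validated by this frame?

Serial (axiom D): yes — every world has a successor (e.g. w1 S w1).
Reflexive (axiom T): yes — every world is S-related to itself.
Transitive (axiom 4): yes — every two-step S-path is closed by a direct edge.
Euclidean (axiom 5): yes — any two successors of a common world are S-related.
So F validates K, D, T, S4, S5. The strongest is S5.

S5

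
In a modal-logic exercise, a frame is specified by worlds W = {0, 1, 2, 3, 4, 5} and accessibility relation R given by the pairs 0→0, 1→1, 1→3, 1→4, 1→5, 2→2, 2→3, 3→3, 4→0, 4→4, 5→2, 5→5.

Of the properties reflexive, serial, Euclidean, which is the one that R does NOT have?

Reflexive: yes — every world is R-related to itself.
Serial: yes — every world has a successor (e.g. 0 R 0).
Euclidean: no — 1 R 3 and 1 R 4, but not 3 R 4.
Only Euclidean fails.

Euclidean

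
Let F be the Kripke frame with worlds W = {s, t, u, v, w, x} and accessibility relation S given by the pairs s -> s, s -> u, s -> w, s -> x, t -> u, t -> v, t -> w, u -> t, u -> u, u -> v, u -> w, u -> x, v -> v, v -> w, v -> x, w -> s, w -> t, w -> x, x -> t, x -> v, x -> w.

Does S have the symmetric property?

No

Symmetric: no — s S u but not u S s.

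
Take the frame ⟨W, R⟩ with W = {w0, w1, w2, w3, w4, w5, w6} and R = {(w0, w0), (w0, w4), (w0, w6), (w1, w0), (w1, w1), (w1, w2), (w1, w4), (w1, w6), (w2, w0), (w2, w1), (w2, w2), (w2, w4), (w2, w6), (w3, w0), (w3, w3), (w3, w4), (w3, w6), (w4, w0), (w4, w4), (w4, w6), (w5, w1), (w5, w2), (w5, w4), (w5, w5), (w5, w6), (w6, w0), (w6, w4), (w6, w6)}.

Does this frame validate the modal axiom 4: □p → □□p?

No

By correspondence theory, 4 is valid on a frame iff R is transitive.
Transitive: no — w5 R w1 and w1 R w0, but not w5 R w0.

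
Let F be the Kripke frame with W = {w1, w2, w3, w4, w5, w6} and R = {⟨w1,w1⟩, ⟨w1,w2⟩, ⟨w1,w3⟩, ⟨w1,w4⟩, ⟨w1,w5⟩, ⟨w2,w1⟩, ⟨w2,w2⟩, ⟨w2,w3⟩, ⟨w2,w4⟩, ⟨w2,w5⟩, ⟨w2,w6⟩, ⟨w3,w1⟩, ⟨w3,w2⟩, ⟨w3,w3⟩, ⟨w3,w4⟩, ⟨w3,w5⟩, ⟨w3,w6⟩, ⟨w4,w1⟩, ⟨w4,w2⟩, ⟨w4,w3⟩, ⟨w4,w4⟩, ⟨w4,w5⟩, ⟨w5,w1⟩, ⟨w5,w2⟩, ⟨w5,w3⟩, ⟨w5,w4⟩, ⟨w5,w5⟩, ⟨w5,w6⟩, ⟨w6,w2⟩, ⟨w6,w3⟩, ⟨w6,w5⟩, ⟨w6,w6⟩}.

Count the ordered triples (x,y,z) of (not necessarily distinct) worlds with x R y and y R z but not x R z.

12

Enumerating: (w1,w2,w6), (w1,w3,w6), (w1,w5,w6), (w4,w2,w6), (w4,w3,w6), (w4,w5,w6), (w6,w2,w1), (w6,w2,w4), (w6,w3,w1), (w6,w3,w4), (w6,w5,w1), (w6,w5,w4).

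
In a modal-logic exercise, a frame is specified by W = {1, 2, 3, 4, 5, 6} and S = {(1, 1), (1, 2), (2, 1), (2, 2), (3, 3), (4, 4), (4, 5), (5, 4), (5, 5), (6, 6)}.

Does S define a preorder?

Yes

Reflexive: yes — every world is S-related to itself.
Transitive: yes — every two-step S-path is closed by a direct edge.
So S is a preorder.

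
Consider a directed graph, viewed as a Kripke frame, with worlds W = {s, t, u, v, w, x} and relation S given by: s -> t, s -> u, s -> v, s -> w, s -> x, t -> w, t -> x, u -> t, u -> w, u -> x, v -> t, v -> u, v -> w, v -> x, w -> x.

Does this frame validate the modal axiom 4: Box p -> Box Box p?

By correspondence theory, 4 is valid on a frame iff S is transitive.
Transitive: yes — every two-step S-path is closed by a direct edge.

Yes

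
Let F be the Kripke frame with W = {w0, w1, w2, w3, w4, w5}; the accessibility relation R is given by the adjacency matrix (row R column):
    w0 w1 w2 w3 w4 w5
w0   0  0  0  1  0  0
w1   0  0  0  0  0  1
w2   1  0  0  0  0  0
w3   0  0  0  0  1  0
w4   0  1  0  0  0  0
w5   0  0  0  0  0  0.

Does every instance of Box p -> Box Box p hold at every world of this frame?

No

Axiom 4 corresponds to the accessibility relation being transitive.
Transitive: no — w0 R w3 and w3 R w4, but not w0 R w4.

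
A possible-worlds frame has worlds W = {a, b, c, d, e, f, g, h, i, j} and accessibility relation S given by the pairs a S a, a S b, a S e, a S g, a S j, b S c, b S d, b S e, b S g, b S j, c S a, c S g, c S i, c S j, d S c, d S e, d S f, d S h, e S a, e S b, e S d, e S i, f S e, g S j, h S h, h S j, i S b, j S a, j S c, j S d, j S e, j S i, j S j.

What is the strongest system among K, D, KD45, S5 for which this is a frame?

Serial (axiom D): yes — every world has a successor (e.g. a S a).
Euclidean (axiom 5): no — a S e and a S g, but not e S g.
Transitive (axiom 4): no — a S b and b S c, but not a S c.
Reflexive (axiom T): no — b is not related to itself.
So F validates K, D; KD45 would additionally require S to be Euclidean and transitive. The strongest is D.

D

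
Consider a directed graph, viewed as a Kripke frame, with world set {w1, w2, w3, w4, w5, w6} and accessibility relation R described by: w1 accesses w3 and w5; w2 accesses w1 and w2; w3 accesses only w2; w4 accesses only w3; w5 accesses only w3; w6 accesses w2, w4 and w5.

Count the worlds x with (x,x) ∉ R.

Enumerating: w1, w3, w4, w5, w6.

5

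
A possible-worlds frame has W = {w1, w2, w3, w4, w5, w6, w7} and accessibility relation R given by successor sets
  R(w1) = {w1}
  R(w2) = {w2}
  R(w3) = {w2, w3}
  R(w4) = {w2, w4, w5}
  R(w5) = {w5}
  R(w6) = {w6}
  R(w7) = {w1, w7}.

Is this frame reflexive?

Yes

Reflexive: yes — every world is R-related to itself.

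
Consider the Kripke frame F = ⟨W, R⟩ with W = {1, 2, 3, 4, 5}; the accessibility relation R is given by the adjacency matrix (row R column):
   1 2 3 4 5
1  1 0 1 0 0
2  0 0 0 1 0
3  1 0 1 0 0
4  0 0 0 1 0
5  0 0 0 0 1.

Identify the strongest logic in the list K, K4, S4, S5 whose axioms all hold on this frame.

Transitive (axiom 4): yes — every two-step R-path is closed by a direct edge.
Reflexive (axiom T): no — 2 is not related to itself.
Euclidean (axiom 5): yes — any two successors of a common world are R-related.
So F validates K, K4; S4 would additionally require R to be reflexive. The strongest is K4.

K4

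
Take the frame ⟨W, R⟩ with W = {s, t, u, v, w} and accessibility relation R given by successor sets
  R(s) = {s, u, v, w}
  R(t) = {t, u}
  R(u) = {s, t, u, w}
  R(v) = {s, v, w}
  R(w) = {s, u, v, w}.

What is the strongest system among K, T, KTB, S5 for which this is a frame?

Reflexive (axiom T): yes — every world is R-related to itself.
Symmetric (axiom B): yes — every pair in R has its reverse in R.
Euclidean (axiom 5): no — s R u and s R v, but not u R v.
So F validates K, T, KTB; S5 would additionally require R to be Euclidean. The strongest is KTB.

KTB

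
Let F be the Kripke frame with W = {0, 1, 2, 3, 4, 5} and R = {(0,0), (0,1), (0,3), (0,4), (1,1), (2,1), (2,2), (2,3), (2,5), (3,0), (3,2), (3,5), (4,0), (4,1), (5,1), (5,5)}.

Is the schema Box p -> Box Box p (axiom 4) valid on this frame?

The schema 4 characterises exactly the transitive frames.
Transitive: no — 0 R 3 and 3 R 2, but not 0 R 2.

No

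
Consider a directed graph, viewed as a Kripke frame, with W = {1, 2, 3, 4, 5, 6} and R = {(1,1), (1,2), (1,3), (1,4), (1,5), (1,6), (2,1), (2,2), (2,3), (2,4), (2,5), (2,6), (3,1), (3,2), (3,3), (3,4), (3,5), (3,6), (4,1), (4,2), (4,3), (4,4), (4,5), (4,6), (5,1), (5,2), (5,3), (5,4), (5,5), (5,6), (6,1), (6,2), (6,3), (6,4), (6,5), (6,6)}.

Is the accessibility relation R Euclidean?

Euclidean: yes — any two successors of a common world are R-related.

Yes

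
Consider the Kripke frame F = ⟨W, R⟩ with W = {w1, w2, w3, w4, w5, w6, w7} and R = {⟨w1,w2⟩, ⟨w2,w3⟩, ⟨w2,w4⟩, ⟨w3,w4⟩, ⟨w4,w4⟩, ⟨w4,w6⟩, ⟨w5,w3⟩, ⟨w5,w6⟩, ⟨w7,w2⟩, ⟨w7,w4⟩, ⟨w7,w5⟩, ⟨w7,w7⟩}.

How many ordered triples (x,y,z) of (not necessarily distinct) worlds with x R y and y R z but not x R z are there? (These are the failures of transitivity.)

Enumerating: (w1,w2,w3), (w1,w2,w4), (w2,w4,w6), (w3,w4,w6), (w5,w3,w4), (w7,w2,w3), (w7,w4,w6), (w7,w5,w3), (w7,w5,w6).

9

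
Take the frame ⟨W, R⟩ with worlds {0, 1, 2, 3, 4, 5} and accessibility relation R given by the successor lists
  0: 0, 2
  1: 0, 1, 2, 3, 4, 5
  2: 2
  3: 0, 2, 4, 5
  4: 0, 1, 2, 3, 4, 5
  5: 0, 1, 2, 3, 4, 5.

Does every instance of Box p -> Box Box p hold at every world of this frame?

Axiom 4 corresponds to the accessibility relation being transitive.
Transitive: no — 3 R 4 and 4 R 1, but not 3 R 1.

No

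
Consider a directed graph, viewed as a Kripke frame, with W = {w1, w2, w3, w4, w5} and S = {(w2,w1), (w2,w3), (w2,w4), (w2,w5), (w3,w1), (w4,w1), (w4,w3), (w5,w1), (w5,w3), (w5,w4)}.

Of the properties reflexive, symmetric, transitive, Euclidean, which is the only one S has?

Reflexive: no — w1 is not related to itself.
Symmetric: no — w2 S w1 but not w1 S w2.
Transitive: yes — every two-step S-path is closed by a direct edge.
Euclidean: no — w2 S w1 and w2 S w3, but not w1 S w3.
Only transitive holds.

transitive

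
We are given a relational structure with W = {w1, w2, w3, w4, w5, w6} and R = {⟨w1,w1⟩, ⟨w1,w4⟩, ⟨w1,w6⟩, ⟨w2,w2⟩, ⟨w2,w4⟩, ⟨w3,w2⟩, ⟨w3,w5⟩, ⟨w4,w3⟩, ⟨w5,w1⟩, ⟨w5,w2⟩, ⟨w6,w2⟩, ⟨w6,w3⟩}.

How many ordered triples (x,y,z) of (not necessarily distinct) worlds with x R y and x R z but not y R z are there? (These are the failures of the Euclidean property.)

15

Enumerating: (w1,w4,w1), (w1,w4,w4), (w1,w4,w6), (w1,w6,w1), (w1,w6,w4), (w1,w6,w6), (w2,w4,w2), (w2,w4,w4), (w3,w2,w5), (w3,w5,w5), (w4,w3,w3), (w5,w1,w2), (w5,w2,w1), (w6,w2,w3), (w6,w3,w3).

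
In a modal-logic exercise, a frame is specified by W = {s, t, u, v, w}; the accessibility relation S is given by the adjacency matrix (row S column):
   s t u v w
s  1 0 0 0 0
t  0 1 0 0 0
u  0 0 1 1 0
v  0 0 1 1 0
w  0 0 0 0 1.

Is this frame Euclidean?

Euclidean: yes — any two successors of a common world are S-related.

Yes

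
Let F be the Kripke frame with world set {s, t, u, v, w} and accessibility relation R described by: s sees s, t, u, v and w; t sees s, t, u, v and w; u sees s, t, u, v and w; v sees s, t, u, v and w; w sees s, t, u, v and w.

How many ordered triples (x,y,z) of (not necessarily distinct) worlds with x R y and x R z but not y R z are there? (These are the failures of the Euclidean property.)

R is Euclidean; there are no such tuples.

0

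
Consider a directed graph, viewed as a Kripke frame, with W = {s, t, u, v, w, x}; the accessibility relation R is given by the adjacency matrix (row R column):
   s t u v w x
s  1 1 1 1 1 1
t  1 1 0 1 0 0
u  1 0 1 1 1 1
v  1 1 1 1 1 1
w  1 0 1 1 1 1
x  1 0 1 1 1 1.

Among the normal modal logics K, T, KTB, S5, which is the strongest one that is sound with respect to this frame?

Reflexive (axiom T): yes — every world is R-related to itself.
Symmetric (axiom B): yes — every pair in R has its reverse in R.
Euclidean (axiom 5): no — s R t and s R u, but not t R u.
So F validates K, T, KTB; S5 would additionally require R to be Euclidean. The strongest is KTB.

KTB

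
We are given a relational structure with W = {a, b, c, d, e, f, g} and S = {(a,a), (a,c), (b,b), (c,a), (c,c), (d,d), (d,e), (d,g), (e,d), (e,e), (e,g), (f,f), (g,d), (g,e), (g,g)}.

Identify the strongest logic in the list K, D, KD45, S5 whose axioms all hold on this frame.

S5

Serial (axiom D): yes — every world has a successor (e.g. a S a).
Euclidean (axiom 5): yes — any two successors of a common world are S-related.
Transitive (axiom 4): yes — every two-step S-path is closed by a direct edge.
Reflexive (axiom T): yes — every world is S-related to itself.
So F validates K, D, KD45, S5. The strongest is S5.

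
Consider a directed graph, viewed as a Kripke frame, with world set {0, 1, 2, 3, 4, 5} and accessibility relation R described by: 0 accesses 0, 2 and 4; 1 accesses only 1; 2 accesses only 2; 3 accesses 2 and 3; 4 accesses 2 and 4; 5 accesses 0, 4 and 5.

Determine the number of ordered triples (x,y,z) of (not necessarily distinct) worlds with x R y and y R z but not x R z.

2

Enumerating: (5,0,2), (5,4,2).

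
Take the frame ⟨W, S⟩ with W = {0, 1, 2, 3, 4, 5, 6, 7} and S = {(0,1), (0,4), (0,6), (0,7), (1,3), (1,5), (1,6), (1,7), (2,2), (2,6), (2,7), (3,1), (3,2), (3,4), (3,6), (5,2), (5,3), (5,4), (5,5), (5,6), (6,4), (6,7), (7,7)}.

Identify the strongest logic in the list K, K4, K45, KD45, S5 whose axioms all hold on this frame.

Transitive (axiom 4): no — 0 S 1 and 1 S 3, but not 0 S 3.
Euclidean (axiom 5): no — 0 S 1 and 0 S 4, but not 1 S 4.
Serial (axiom D): no — 4 has no S-successor.
Reflexive (axiom T): no — 0 is not related to itself.
So F validates K; K4 would additionally require S to be transitive. The strongest is K.

K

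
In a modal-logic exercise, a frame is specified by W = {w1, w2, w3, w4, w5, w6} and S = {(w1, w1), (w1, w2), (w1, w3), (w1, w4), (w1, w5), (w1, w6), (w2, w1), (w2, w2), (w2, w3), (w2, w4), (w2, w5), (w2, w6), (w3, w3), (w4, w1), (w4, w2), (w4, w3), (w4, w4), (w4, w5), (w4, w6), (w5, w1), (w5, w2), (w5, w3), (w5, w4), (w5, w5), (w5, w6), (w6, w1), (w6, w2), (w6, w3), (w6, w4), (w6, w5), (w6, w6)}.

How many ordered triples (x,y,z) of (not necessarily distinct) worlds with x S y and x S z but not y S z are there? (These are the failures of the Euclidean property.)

25

Enumerating: (w1,w3,w1), (w1,w3,w2), (w1,w3,w4), (w1,w3,w5), (w1,w3,w6), (w2,w3,w1), (w2,w3,w2), (w2,w3,w4), (w2,w3,w5), (w2,w3,w6), (w4,w3,w1), (w4,w3,w2), … and 13 more.
Total: 25.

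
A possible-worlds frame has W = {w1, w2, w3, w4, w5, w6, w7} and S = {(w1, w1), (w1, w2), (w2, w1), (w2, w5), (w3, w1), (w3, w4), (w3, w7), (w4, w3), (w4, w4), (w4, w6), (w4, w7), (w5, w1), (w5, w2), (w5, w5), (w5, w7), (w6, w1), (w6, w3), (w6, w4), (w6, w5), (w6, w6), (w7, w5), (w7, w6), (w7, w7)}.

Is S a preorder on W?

No

Reflexive: no — w2 is not related to itself.
Transitive: no — w1 S w2 and w2 S w5, but not w1 S w5.
So S is not a preorder.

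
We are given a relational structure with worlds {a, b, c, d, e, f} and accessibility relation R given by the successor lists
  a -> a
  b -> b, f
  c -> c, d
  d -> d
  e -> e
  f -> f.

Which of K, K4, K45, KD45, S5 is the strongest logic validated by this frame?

Transitive (axiom 4): yes — every two-step R-path is closed by a direct edge.
Euclidean (axiom 5): no — b R f and b R b, but not f R b.
Serial (axiom D): yes — every world has a successor (e.g. a R a).
Reflexive (axiom T): yes — every world is R-related to itself.
So F validates K, K4; K45 would additionally require R to be Euclidean. The strongest is K4.

K4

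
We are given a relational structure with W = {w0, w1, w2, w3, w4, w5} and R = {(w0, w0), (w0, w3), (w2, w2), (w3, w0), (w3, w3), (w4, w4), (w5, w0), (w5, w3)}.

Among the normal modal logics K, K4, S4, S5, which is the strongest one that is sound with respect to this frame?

K4

Transitive (axiom 4): yes — every two-step R-path is closed by a direct edge.
Reflexive (axiom T): no — w1 is not related to itself.
Euclidean (axiom 5): yes — any two successors of a common world are R-related.
So F validates K, K4; S4 would additionally require R to be reflexive. The strongest is K4.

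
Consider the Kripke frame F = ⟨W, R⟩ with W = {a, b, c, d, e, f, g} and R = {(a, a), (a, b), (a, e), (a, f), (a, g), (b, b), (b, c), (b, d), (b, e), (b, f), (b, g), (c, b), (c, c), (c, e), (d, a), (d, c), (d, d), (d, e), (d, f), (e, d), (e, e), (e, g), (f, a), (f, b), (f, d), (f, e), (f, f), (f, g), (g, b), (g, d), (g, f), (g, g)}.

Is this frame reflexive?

Yes

Reflexive: yes — every world is R-related to itself.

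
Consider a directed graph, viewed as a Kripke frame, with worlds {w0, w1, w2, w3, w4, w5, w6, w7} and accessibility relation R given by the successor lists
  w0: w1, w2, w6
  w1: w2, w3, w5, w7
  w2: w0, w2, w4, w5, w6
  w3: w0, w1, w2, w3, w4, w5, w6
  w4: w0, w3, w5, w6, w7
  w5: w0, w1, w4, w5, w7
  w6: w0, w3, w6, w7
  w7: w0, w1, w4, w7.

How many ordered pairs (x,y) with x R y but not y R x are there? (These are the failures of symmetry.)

14

Enumerating: (w0,w1), (w1,w2), (w2,w4), (w2,w5), (w2,w6), (w3,w0), (w3,w2), (w3,w5), (w4,w0), (w4,w6), (w5,w0), (w5,w7), (w6,w7), (w7,w0).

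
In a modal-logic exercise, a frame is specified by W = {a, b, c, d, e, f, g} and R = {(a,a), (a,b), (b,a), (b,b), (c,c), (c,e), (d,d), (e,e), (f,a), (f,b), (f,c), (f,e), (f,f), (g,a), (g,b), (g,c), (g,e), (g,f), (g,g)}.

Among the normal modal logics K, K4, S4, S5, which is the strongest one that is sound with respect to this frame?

S4

Transitive (axiom 4): yes — every two-step R-path is closed by a direct edge.
Reflexive (axiom T): yes — every world is R-related to itself.
Euclidean (axiom 5): no — f R a and f R c, but not a R c.
So F validates K, K4, S4; S5 would additionally require R to be Euclidean. The strongest is S4.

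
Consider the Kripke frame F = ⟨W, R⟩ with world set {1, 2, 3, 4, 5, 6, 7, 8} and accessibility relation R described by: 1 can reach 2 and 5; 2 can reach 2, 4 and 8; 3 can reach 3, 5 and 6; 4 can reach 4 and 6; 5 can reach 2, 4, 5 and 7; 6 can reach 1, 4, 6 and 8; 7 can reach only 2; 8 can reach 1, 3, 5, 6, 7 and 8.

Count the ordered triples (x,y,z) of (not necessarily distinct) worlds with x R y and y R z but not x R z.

32

Enumerating: (1,2,4), (1,2,8), (1,5,4), (1,5,7), (2,4,6), (2,8,1), (2,8,3), (2,8,5), (2,8,6), (2,8,7), (3,5,2), (3,5,4), … and 20 more.
Total: 32.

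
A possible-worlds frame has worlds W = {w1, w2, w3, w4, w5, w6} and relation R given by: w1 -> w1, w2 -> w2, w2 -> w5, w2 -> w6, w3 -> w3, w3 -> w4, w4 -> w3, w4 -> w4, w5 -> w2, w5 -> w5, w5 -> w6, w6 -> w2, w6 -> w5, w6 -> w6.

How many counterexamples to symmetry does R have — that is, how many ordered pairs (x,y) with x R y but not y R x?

0

R is symmetric; there are no such tuples.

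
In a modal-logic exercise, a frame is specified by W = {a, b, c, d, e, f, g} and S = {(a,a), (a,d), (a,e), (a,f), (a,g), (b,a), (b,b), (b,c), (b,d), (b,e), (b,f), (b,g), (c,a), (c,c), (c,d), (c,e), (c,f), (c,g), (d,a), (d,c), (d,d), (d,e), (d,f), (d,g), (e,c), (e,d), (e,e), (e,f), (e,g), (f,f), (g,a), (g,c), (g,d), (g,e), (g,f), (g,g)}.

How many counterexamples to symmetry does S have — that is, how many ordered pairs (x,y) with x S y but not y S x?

Enumerating: (a,e), (a,f), (b,a), (b,c), (b,d), (b,e), (b,f), (b,g), (c,a), (c,f), (d,f), (e,f), (g,f).

13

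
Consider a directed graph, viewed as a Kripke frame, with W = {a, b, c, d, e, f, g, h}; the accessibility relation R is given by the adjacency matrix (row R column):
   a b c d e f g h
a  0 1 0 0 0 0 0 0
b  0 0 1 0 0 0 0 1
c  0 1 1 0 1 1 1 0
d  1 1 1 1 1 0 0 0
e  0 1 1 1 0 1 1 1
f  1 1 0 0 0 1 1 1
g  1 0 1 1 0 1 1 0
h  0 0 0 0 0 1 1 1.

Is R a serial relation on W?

Yes

Serial: yes — every world has a successor (e.g. a R b).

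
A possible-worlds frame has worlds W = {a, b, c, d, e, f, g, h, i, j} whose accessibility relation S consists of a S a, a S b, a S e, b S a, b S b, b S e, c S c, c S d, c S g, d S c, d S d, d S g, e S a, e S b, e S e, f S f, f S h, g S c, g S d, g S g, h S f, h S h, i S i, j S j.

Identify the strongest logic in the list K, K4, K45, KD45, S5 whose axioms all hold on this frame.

Transitive (axiom 4): yes — every two-step S-path is closed by a direct edge.
Euclidean (axiom 5): yes — any two successors of a common world are S-related.
Serial (axiom D): yes — every world has a successor (e.g. a S a).
Reflexive (axiom T): yes — every world is S-related to itself.
So F validates K, K4, K45, KD45, S5. The strongest is S5.

S5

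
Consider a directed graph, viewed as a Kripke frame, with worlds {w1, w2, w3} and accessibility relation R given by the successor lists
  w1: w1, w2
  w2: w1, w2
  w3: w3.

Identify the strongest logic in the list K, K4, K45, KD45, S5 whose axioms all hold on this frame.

S5

Transitive (axiom 4): yes — every two-step R-path is closed by a direct edge.
Euclidean (axiom 5): yes — any two successors of a common world are R-related.
Serial (axiom D): yes — every world has a successor (e.g. w1 R w1).
Reflexive (axiom T): yes — every world is R-related to itself.
So F validates K, K4, K45, KD45, S5. The strongest is S5.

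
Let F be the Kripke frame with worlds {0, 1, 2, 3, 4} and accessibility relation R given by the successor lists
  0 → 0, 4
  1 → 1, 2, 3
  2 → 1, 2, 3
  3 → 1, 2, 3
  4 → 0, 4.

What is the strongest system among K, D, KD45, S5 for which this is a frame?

S5

Serial (axiom D): yes — every world has a successor (e.g. 0 R 0).
Euclidean (axiom 5): yes — any two successors of a common world are R-related.
Transitive (axiom 4): yes — every two-step R-path is closed by a direct edge.
Reflexive (axiom T): yes — every world is R-related to itself.
So F validates K, D, KD45, S5. The strongest is S5.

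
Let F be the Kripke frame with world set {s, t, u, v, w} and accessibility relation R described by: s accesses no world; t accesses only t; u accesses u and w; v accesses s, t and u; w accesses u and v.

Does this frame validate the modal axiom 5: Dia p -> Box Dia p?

No

The schema 5 characterises exactly the Euclidean frames.
Euclidean: no — v R s and v R t, but not s R t.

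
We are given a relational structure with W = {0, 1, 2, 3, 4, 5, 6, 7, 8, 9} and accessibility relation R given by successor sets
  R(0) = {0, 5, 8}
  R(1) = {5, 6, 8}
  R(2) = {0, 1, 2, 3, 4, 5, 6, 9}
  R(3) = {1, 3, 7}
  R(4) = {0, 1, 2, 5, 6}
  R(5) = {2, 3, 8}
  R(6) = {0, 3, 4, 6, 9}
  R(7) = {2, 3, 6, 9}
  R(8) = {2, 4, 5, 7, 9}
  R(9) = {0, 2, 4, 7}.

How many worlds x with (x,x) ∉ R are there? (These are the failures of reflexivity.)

6

Enumerating: 1, 4, 5, 7, 8, 9.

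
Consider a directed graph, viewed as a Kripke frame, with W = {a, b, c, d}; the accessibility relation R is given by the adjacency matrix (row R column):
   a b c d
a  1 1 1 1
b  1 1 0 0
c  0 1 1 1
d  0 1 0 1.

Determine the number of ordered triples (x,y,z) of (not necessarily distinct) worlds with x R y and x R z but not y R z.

Enumerating: (a,b,c), (a,b,d), (a,c,a), (a,d,a), (a,d,c), (c,b,c), (c,b,d), (c,d,c), (d,b,d).

9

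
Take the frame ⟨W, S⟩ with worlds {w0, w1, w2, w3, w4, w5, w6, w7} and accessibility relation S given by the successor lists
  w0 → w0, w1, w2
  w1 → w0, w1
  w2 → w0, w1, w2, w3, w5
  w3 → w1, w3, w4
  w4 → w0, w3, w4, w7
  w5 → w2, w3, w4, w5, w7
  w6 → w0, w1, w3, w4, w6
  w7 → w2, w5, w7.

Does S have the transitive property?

Transitive: no — w0 S w2 and w2 S w3, but not w0 S w3.

No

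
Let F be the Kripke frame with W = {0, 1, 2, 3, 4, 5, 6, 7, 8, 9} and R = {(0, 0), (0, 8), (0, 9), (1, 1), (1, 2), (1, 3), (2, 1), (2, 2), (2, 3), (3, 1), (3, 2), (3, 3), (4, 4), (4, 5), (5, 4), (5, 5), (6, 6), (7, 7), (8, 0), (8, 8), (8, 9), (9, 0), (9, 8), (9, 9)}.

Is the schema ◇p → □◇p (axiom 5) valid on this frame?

Axiom 5 corresponds to the accessibility relation being Euclidean.
Euclidean: yes — any two successors of a common world are R-related.

Yes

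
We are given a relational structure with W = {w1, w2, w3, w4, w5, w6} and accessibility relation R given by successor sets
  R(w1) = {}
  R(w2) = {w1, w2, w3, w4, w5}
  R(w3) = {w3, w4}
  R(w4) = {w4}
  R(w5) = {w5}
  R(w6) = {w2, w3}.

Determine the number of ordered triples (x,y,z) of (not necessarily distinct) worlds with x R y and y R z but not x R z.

4

Enumerating: (w6,w2,w1), (w6,w2,w4), (w6,w2,w5), (w6,w3,w4).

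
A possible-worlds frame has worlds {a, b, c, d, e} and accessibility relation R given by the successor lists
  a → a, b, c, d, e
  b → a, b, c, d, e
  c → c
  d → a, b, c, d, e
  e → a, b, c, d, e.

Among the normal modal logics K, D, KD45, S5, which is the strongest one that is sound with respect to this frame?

D

Serial (axiom D): yes — every world has a successor (e.g. a R a).
Euclidean (axiom 5): no — a R c and a R b, but not c R b.
Transitive (axiom 4): yes — every two-step R-path is closed by a direct edge.
Reflexive (axiom T): yes — every world is R-related to itself.
So F validates K, D; KD45 would additionally require R to be Euclidean. The strongest is D.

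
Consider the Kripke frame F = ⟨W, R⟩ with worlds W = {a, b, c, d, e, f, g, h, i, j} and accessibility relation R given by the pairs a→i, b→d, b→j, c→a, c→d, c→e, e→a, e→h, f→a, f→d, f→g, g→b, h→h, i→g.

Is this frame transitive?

No

Transitive: no — a R i and i R g, but not a R g.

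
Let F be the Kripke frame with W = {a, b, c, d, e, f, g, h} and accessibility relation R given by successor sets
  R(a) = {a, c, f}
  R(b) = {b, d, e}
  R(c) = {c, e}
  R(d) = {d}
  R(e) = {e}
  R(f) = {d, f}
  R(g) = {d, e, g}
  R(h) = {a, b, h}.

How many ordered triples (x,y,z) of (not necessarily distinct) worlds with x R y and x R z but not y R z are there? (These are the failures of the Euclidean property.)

Enumerating: (a,c,a), (a,c,f), (a,f,a), (a,f,c), (b,d,b), (b,d,e), (b,e,b), (b,e,d), (c,e,c), (f,d,f), (g,d,e), (g,d,g), (g,e,d), (g,e,g), (h,a,b), (h,a,h), (h,b,a), (h,b,h).

18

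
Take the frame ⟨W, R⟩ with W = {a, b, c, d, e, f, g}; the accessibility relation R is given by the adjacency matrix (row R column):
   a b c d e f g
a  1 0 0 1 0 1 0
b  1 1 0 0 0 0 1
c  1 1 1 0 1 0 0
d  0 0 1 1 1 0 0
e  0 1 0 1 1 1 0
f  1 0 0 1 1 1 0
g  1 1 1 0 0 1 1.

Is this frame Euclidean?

Euclidean: no — a R d and a R f, but not d R f.

No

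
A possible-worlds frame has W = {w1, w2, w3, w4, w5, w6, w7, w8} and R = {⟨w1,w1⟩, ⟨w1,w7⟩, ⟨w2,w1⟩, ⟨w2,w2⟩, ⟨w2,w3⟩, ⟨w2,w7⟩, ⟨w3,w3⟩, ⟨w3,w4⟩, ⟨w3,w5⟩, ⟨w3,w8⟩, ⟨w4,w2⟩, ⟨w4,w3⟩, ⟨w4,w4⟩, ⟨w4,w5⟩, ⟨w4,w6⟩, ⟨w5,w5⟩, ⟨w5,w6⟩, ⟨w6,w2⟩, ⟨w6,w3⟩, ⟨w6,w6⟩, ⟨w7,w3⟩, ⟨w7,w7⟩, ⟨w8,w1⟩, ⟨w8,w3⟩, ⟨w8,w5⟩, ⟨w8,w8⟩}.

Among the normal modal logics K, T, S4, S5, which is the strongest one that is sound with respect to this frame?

T

Reflexive (axiom T): yes — every world is R-related to itself.
Transitive (axiom 4): no — w1 R w7 and w7 R w3, but not w1 R w3.
Euclidean (axiom 5): no — w2 R w1 and w2 R w3, but not w1 R w3.
So F validates K, T; S4 would additionally require R to be transitive. The strongest is T.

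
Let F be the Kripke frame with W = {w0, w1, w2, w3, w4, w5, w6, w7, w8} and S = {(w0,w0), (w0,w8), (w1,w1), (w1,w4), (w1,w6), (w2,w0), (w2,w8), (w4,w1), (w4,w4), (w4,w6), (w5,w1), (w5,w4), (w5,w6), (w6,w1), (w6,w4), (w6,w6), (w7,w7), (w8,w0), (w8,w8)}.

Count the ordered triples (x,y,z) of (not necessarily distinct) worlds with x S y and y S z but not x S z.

0

S is transitive; there are no such tuples.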